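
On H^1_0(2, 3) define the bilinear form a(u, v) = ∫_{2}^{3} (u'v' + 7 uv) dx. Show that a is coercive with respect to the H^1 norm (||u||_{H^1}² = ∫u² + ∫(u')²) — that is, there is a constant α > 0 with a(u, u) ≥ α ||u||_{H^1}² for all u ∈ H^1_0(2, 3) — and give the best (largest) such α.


α = 1

Coercivity of a(·,·) on H^1_0(2, 3) means a(u, u) ≥ α ||u||_{H^1}² for every u ∈ H^1_0.
The interval has length L = 1, and Poincaré/coercivity depend only on L. Here a(u, u) = ∫(u')² + (7)·∫u².
Here c = 7 ≥ 1, so a(u,u) = ∫(u')² + c∫u² ≥ ∫(u')² + ∫u² = ||u||_{H^1}², i.e. α = 1 works. No larger α is possible: a(u,u) ≥ α||u||_{H^1}² means (1−α)∫(u')² ≥ (α−c)∫u², and for the modes u_n = sin(nπ(x−x₀)/L) (x₀ the left endpoint) one has ∫u_n²/∫(u_n')² = (L/(nπ))² → 0, so a(u_n,u_n)/||u_n||_{H^1}² → 1. Hence the optimal constant is α = 1.
Therefore α = 1.


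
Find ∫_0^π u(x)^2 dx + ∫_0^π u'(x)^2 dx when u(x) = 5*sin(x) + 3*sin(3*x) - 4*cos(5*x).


||u||_{H^1(0,π)}^2 = 278*π

u'(x) = 20*sin(5*x) + 5*cos(x) + 9*cos(3*x).
Expand u² and (u')² and integrate term by term on (0, π), using: for integers n ≥ 1, ∫_0^π sin²(nx) dx = ∫_0^π cos²(nx) dx = π/2; for n ≠ n', ∫_0^π sin(nx)sin(n'x) dx = ∫_0^π cos(nx)cos(n'x) dx = 0; and by product-to-sum, ∫_0^π sin(nx)cos(n'x) dx = ½∫_0^π [sin((n+n')x) + sin((n−n')x)] dx, which is 0 when n+n' is even and 2n/(n²−n'²) when n+n' is odd (it need not vanish on (0, π)).
  u² squared terms: (-4)²·∫cos(5x)² dx = 16·π/2 = 8*π;  (3)²·∫sin(3x)² dx = 9·π/2 = 9*π/2;  (5)²·∫sin(x)² dx = 25·π/2 = 25*π/2.
  u² cross terms: 2·(-4)·(3)·∫cos(5x)·sin(3x) dx = -24·(0) = 0;  2·(-4)·(5)·∫cos(5x)·sin(x) dx = -40·(0) = 0;  2·(3)·(5)·∫sin(3x)·sin(x) dx = 30·(0) = 0.
  So ∫_0^π u² dx = 8*π + 9*π/2 + 25*π/2 + 0 + 0 + 0 = 25*π.
  (u')² squared terms: (5)²·∫cos(x)² dx = 25·π/2 = 25*π/2;  (9)²·∫cos(3x)² dx = 81·π/2 = 81*π/2;  (20)²·∫sin(5x)² dx = 400·π/2 = 200*π.
  (u')² cross terms: 2·(5)·(9)·∫cos(x)·cos(3x) dx = 90·(0) = 0;  2·(5)·(20)·∫cos(x)·sin(5x) dx = 200·(0) = 0;  2·(9)·(20)·∫cos(3x)·sin(5x) dx = 360·(0) = 0.
  So ∫_0^π (u')² dx = 25*π/2 + 81*π/2 + 200*π + 0 + 0 + 0 = 253*π.
||u||_{H^1}^2 = (25*π) + (253*π) = 278*π.


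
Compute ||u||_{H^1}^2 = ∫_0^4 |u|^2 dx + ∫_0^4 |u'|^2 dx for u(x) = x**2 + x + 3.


||u||_{H^1}^2 = 10312/15

The H^1 norm (squared) on an interval (0, L) is
  ||u||_{H^1}^2 = ∫_0^L u(x)^2 dx + ∫_0^L u'(x)^2 dx.
Compute u'(x) = 2*x + 1.
Then u(x)^2 = x**4 + 2*x**3 + 7*x**2 + 6*x + 9 and u'(x)^2 = 4*x**2 + 4*x + 1.
Integrate each monomial from 0 to 4 using ∫_0^4 c·x^n dx = c·4^(n+1)/(n+1):
  ∫_0^4 u(x)^2 dx = ∫_0^4 (x^4 + 2*x^3 + 7*x^2 + 6*x + 9) dx. Term by term:
    ∫_0^4 x^4 dx = 1024/5;  ∫_0^4 2*x^3 dx = 128;  ∫_0^4 7*x^2 dx = 448/3;
    ∫_0^4 6*x dx = 48;  ∫_0^4 9 dx = 36.
  Sum: 1024/5 + 128 + 448/3 + 48 + 36 = 8492/15.
  ∫_0^4 u'(x)^2 dx = ∫_0^4 (4*x^2 + 4*x + 1) dx. Term by term:
    ∫_0^4 4*x^2 dx = 256/3;  ∫_0^4 4*x dx = 32;  ∫_0^4 1 dx = 4.
  Sum: 256/3 + 32 + 4 = 364/3.
Adding: ||u||_{H^1}^2 = 8492/15 + 364/3 = 10312/15.


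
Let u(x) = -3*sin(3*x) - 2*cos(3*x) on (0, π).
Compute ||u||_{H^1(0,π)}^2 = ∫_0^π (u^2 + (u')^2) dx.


||u||_{H^1(0,π)}^2 = 65*π

u'(x) = 6*sin(3*x) - 9*cos(3*x).
Expand u² and (u')² and integrate term by term on (0, π), using: for integers n ≥ 1, ∫_0^π sin²(nx) dx = ∫_0^π cos²(nx) dx = π/2; for n ≠ n', ∫_0^π sin(nx)sin(n'x) dx = ∫_0^π cos(nx)cos(n'x) dx = 0; and by product-to-sum, ∫_0^π sin(nx)cos(n'x) dx = ½∫_0^π [sin((n+n')x) + sin((n−n')x)] dx, which is 0 when n+n' is even and 2n/(n²−n'²) when n+n' is odd (it need not vanish on (0, π)).
  u² squared terms: (-3)²·∫sin(3x)² dx = 9·π/2 = 9*π/2;  (-2)²·∫cos(3x)² dx = 4·π/2 = 2*π.
  u² cross terms: 2·(-3)·(-2)·∫sin(3x)·cos(3x) dx = 12·(0) = 0.
  So ∫_0^π u² dx = 9*π/2 + 2*π + 0 = 13*π/2.
  (u')² squared terms: (-9)²·∫cos(3x)² dx = 81·π/2 = 81*π/2;  (6)²·∫sin(3x)² dx = 36·π/2 = 18*π.
  (u')² cross terms: 2·(-9)·(6)·∫cos(3x)·sin(3x) dx = -108·(0) = 0.
  So ∫_0^π (u')² dx = 81*π/2 + 18*π + 0 = 117*π/2.
||u||_{H^1}^2 = (13*π/2) + (117*π/2) = 65*π.


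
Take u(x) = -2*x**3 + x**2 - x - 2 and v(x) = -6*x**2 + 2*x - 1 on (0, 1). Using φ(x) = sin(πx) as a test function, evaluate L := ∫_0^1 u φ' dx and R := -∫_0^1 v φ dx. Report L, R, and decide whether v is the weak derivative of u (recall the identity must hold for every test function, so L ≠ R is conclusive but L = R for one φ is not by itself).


LHS = -24/π^3 + 6/π, RHS = -24/π^3 + 6/π. Yes, v = u' weakly.

u(x) = -2*x**3 + x**2 - x - 2, classical derivative u'(x) = -6*x**2 + 2*x - 1.
φ(x) = sin(πx), so φ'(x) = π*cos(π*x).
Note φ(0) = φ(1) = 0, so the boundary term u·φ vanishes.
LHS = ∫_0^1 u(x) φ'(x) dx = ∫_0^1 (-2*π*x^3*cos(π*x) + π*x^2*cos(π*x) - π*x*cos(π*x) - 2*π*cos(π*x)) dx. Term by term:
  ∫_0^1 -2*π*cos(π*x) dx = 0;  ∫_0^1 π*x^2*cos(π*x) dx = -2/π;  ∫_0^1 -π*x*cos(π*x) dx = 2/π;
  ∫_0^1 -2*π*x^3*cos(π*x) dx = -24/π^3 + 6/π.
Sum: 0 − 2/π + 2/π + -24/π^3 + 6/π = -24/π^3 + 6/π.
So LHS = -24/π^3 + 6/π.
∫_0^1 v(x) φ(x) dx = ∫_0^1 (-6*x^2*sin(π*x) + 2*x*sin(π*x) - sin(π*x)) dx. Term by term:
  ∫_0^1 -sin(π*x) dx = -2/π;  ∫_0^1 -6*x^2*sin(π*x) dx = -6/π + 24/π^3;  ∫_0^1 2*x*sin(π*x) dx = 2/π.
Sum: -2/π + -6/π + 24/π^3 + 2/π = -6/π + 24/π^3.
So RHS = -∫_0^1 v(x) φ(x) dx = -24/π^3 + 6/π.
LHS = RHS, so the identity holds for this test φ.
Moreover u is smooth here and v(x) = u'(x) = -6*x**2 + 2*x - 1 pointwise, so the identity holds for every test function. Hence v is the weak derivative of u.


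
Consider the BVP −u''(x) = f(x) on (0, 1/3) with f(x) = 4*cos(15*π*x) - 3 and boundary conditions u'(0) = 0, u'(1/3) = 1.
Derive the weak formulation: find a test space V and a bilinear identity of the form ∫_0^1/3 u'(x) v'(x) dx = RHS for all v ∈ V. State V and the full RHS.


V = H^1(0, 1/3) (v unrestricted at boundary; u is determined up to an additive constant); weak form: ∫_0^1/3 u'v' dx = ∫_0^1/3 (4*cos(15*π*x) - 3) v dx + v(1/3) for all v ∈ V.

Multiply both sides by a test function v and integrate from 0 to 1/3:
  ∫_0^1/3 −u''(x) v(x) dx = ∫_0^1/3 f(x) v(x) dx.
Integrate the LHS by parts once:
  ∫_0^1/3 −u'' v dx = −[u'(x) v(x)]_0^1/3 + ∫_0^1/3 u'(x) v'(x) dx.
Thus ∫_0^1/3 u'(x) v'(x) dx = ∫_0^1/3 f(x) v(x) dx + [u'(x) v(x)]_0^1/3.
Choose V so that boundary terms are either known or forced to vanish.
u has inhomogeneous Neumann u'(0) = 0, u'(1/3) = 1. [u' v]_0^1/3 = (1)·v(1/3) − (0)·v(0) = v(1/3). Take V = H^1(0, 1/3); boundary term becomes part of RHS.
Weak formulation: find u (satisfying any essential BC) such that ∫_0^1/3 u'(x) v'(x) dx = ∫_0^1/3 f v dx + v(1/3) for all v ∈ V (Neumann data are natural BCs: they enter the RHS as boundary terms).
Substituting f(x) = 4*cos(15*π*x) - 3, the right-hand side is ∫_0^1/3 (4*cos(15*π*x) - 3) v dx + v(1/3).
Compatibility check (pure Neumann): taking v ≡ 1 ∈ V gives 0 = ∫_0^1/3 f dx + (1) − (0), i.e. ∫_0^1/3 f dx must equal u'(0) − u'(1/3) = -1. Indeed ∫_0^1/3 (4*cos(15*π*x) - 3) dx = -1, so the data are compatible. The solution is then unique only up to an additive constant (fix it e.g. by requiring ∫_0^1/3 u dx = 0).


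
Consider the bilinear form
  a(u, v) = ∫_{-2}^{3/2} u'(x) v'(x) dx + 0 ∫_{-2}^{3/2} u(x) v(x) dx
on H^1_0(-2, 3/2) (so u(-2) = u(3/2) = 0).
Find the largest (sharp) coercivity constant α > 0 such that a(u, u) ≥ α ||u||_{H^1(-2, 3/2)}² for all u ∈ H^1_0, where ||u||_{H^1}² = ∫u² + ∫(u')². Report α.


α = 4*π^2/(4*π^2 + 49)

Coercivity of a(·,·) on H^1_0(-2, 3/2) means a(u, u) ≥ α ||u||_{H^1}² for every u ∈ H^1_0.
The interval has length L = 7/2, and Poincaré/coercivity depend only on L. Here a(u, u) = ∫(u')² + (0)·∫u².
Here c = 0, so a(u,u) = ∫(u')² alone. The condition a(u,u) ≥ α||u||_{H^1}² reads (1−α)∫(u')² ≥ (α−c)∫u². Any admissible α is ≤ 1 (rapidly oscillating u have ∫u²/∫(u')² → 0), and α = 1 would force 0 ≥ (1−c)∫u², impossible since c < 1; so 1−α > 0. By the sharp Poincaré inequality on H^1_0 of an interval of length L, ∫(u')² ≥ (π/L)²∫u² with equality for the first sine mode sin(π(x−x₀)/L) (x₀ the left endpoint), so the inequality holds for all u iff (1−α)(π/L)² ≥ α − c, i.e. α ≤ ((π/L)² + c)/((π/L)² + 1) = (1 + c(L/π)²)/(1 + (L/π)²). (Direct route, valid since c ≤ 0: Poincaré gives c∫u² ≥ c(L/π)²∫(u')², so a(u,u) ≥ (1 + c(L/π)²)∫(u')², while ||u||_{H^1}² ≤ (1 + (L/π)²)∫(u')²; dividing yields the same α.) With (π/L)² = 4*π^2/49 and c = 0, the largest admissible constant is α = ((π/L)² + c)/((π/L)² + 1).
Simplifying, α = 4*π^2/(4*π^2 + 49).


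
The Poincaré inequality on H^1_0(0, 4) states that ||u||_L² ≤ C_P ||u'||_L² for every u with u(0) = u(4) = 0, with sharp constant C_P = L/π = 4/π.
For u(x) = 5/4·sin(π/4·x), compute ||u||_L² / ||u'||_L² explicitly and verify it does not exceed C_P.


||u||_L² / ||u'||_L² = 4/π = C_P.

u(x) = 5/4·sin(π/4·x), so u'(x) = 5*π*cos(π*x/4)/16.
Writing u(x) = A·sin(kπx/L) with A = 5/4 and k = 1, use ∫_0^L sin²(kπx/L) dx = L/2 and ∫_0^L cos²(kπx/L) dx = L/2.
u² = 25/16·sin²(π/4·x) and (u')² = 25*π^2/256·cos²(π/4·x), and each of sin², cos² integrates to L/2 = 2 over (0, 4).
∫_0^4 u² dx = 25/8, so ||u||_L² = 5*sqrt(2)/4.
∫_0^4 (u')² dx = 25*π^2/128, so ||u'||_L² = 5*sqrt(2)*π/16.
Ratio ||u||_L² / ||u'||_L² = 4/π.
Sharp Poincaré constant on H^1_0(0, 4) is C_P = L/π = 4/π, achieved by sin(π/4·x).
This is the k = 1 eigenfunction (up to amplitude), so the ratio equals the sharp Poincaré constant exactly.


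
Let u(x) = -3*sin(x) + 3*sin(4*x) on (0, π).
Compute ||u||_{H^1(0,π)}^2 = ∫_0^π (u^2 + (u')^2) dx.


||u||_{H^1(0,π)}^2 = 171*π/2

u'(x) = -3*cos(x) + 12*cos(4*x).
Expand u² and (u')² and integrate term by term on (0, π), using: for integers n ≥ 1, ∫_0^π sin²(nx) dx = ∫_0^π cos²(nx) dx = π/2; for n ≠ n', ∫_0^π sin(nx)sin(n'x) dx = ∫_0^π cos(nx)cos(n'x) dx = 0; and by product-to-sum, ∫_0^π sin(nx)cos(n'x) dx = ½∫_0^π [sin((n+n')x) + sin((n−n')x)] dx, which is 0 when n+n' is even and 2n/(n²−n'²) when n+n' is odd (it need not vanish on (0, π)).
  u² squared terms: (-3)²·∫sin(x)² dx = 9·π/2 = 9*π/2;  (3)²·∫sin(4x)² dx = 9·π/2 = 9*π/2.
  u² cross terms: 2·(-3)·(3)·∫sin(x)·sin(4x) dx = -18·(0) = 0.
  So ∫_0^π u² dx = 9*π/2 + 9*π/2 + 0 = 9*π.
  (u')² squared terms: (-3)²·∫cos(x)² dx = 9·π/2 = 9*π/2;  (12)²·∫cos(4x)² dx = 144·π/2 = 72*π.
  (u')² cross terms: 2·(-3)·(12)·∫cos(x)·cos(4x) dx = -72·(0) = 0.
  So ∫_0^π (u')² dx = 9*π/2 + 72*π + 0 = 153*π/2.
||u||_{H^1}^2 = (9*π) + (153*π/2) = 171*π/2.


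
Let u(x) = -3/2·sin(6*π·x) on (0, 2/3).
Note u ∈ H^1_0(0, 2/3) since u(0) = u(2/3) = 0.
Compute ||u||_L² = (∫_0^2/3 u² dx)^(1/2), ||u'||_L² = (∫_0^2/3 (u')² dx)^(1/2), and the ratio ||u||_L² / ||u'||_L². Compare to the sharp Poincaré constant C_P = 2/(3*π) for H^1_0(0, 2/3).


||u||_L² / ||u'||_L² = 1/(6*π) < C_P = 2/(3*π).

u(x) = -3/2·sin(6*π·x), so u'(x) = -9*π*cos(6*π*x).
Writing u(x) = A·sin(kπx/L) with A = -3/2 and k = 4, use ∫_0^L sin²(kπx/L) dx = L/2 and ∫_0^L cos²(kπx/L) dx = L/2.
u² = 9/4·sin²(6*π·x) and (u')² = 81*π^2·cos²(6*π·x), and each of sin², cos² integrates to L/2 = 1/3 over (0, 2/3).
∫_0^2/3 u² dx = 3/4, so ||u||_L² = sqrt(3)/2.
∫_0^2/3 (u')² dx = 27*π^2, so ||u'||_L² = 3*sqrt(3)*π.
Ratio ||u||_L² / ||u'||_L² = 1/(6*π).
Sharp Poincaré constant on H^1_0(0, 2/3) is C_P = L/π = 2/(3*π), achieved by sin(3*π/2·x).
This is the k = 4 harmonic; the ratio L/(kπ) is strictly less than C_P = L/π, consistent with the sharp inequality ||u||_L² ≤ C_P ||u'||_L².


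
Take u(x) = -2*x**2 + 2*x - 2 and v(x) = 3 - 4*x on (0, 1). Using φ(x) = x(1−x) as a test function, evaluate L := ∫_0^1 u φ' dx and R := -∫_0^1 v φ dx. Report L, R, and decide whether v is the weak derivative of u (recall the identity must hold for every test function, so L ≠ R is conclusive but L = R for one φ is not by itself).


LHS = 0, RHS = -1/6. No, v is not the weak derivative of u.

u(x) = -2*x**2 + 2*x - 2, classical derivative u'(x) = 2 - 4*x.
φ(x) = x(1−x), so φ'(x) = 1 - 2*x.
Note φ(0) = φ(1) = 0, so the boundary term u·φ vanishes.
LHS = ∫_0^1 u(x) φ'(x) dx = ∫_0^1 (4*x^3 - 6*x^2 + 6*x - 2) dx. Term by term:
  ∫_0^1 4*x^3 dx = 1;  ∫_0^1 -6*x^2 dx = -2;  ∫_0^1 6*x dx = 3;
  ∫_0^1 -2 dx = -2.
Sum: 1 − 2 + 3 − 2 = 0.
So LHS = 0.
∫_0^1 v(x) φ(x) dx = ∫_0^1 (4*x^3 - 7*x^2 + 3*x) dx. Term by term:
  ∫_0^1 4*x^3 dx = 1;  ∫_0^1 -7*x^2 dx = -7/3;  ∫_0^1 3*x dx = 3/2.
Sum: 1 − 7/3 + 3/2 = 1/6.
So RHS = -∫_0^1 v(x) φ(x) dx = -1/6.
LHS − RHS = 1/6 ≠ 0, so the identity fails.
(For a valid weak derivative the identity must hold for EVERY test function, in particular this one. The failure shows v is NOT the weak derivative of u.)
Correct weak derivative would be u'(x) = 2 - 4*x.


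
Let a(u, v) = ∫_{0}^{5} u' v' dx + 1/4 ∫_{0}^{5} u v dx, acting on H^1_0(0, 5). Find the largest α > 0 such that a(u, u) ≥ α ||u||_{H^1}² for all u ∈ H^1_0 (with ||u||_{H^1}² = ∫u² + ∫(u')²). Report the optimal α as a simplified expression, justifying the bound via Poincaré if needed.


α = (25/4 + π^2)/(π^2 + 25)

Coercivity of a(·,·) on H^1_0(0, 5) means a(u, u) ≥ α ||u||_{H^1}² for every u ∈ H^1_0.
The interval has length L = 5, and Poincaré/coercivity depend only on L. Here a(u, u) = ∫(u')² + (1/4)·∫u².
Here 0 < c = 1/4 < 1. The condition a(u,u) ≥ α||u||_{H^1}² reads (1−α)∫(u')² ≥ (α−c)∫u². Any admissible α is ≤ 1 (rapidly oscillating u have ∫u²/∫(u')² → 0), and α = 1 would force 0 ≥ (1−c)∫u², impossible since c < 1; so 1−α > 0. By the sharp Poincaré inequality on H^1_0 of an interval of length L, ∫(u')² ≥ (π/L)²∫u² with equality for the first sine mode sin(π(x−x₀)/L) (x₀ the left endpoint), so the inequality holds for all u iff (1−α)(π/L)² ≥ α − c, i.e. α ≤ ((π/L)² + c)/((π/L)² + 1) = (1 + c(L/π)²)/(1 + (L/π)²). With (π/L)² = π^2/25 and c = 1/4, the largest admissible constant is α = ((π/L)² + c)/((π/L)² + 1).
Simplifying, α = (25/4 + π^2)/(π^2 + 25).


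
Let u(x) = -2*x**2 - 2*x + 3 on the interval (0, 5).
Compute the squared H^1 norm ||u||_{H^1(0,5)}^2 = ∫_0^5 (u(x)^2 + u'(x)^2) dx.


||u||_{H^1}^2 = 12595/3

The H^1 norm (squared) on an interval (0, L) is
  ||u||_{H^1}^2 = ∫_0^L u(x)^2 dx + ∫_0^L u'(x)^2 dx.
Compute u'(x) = -4*x - 2.
Then u(x)^2 = 4*x**4 + 8*x**3 - 8*x**2 - 12*x + 9 and u'(x)^2 = 16*x**2 + 16*x + 4.
Integrate each monomial from 0 to 5 using ∫_0^5 c·x^n dx = c·5^(n+1)/(n+1):
  ∫_0^5 u(x)^2 dx = ∫_0^5 (4*x^4 + 8*x^3 - 8*x^2 - 12*x + 9) dx. Term by term:
    ∫_0^5 4*x^4 dx = 2500;  ∫_0^5 8*x^3 dx = 1250;  ∫_0^5 -8*x^2 dx = -1000/3;
    ∫_0^5 -12*x dx = -150;  ∫_0^5 9 dx = 45.
  Sum: 2500 + 1250 − 1000/3 − 150 + 45 = 9935/3.
  ∫_0^5 u'(x)^2 dx = ∫_0^5 (16*x^2 + 16*x + 4) dx. Term by term:
    ∫_0^5 16*x^2 dx = 2000/3;  ∫_0^5 16*x dx = 200;  ∫_0^5 4 dx = 20.
  Sum: 2000/3 + 200 + 20 = 2660/3.
Adding: ||u||_{H^1}^2 = 9935/3 + 2660/3 = 12595/3.


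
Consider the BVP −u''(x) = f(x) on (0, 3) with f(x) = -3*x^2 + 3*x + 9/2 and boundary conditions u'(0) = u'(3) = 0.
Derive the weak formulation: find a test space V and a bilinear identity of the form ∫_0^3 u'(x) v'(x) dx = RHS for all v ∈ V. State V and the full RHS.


V = H^1(0, 3) (no boundary constraint on v; u is determined up to an additive constant); weak form: ∫_0^3 u'v' dx = ∫_0^3 (-3*x^2 + 3*x + 9/2) v dx for all v ∈ V.

Multiply both sides by a test function v and integrate from 0 to 3:
  ∫_0^3 −u''(x) v(x) dx = ∫_0^3 f(x) v(x) dx.
Integrate the LHS by parts once:
  ∫_0^3 −u'' v dx = −[u'(x) v(x)]_0^3 + ∫_0^3 u'(x) v'(x) dx.
Thus ∫_0^3 u'(x) v'(x) dx = ∫_0^3 f(x) v(x) dx + [u'(x) v(x)]_0^3.
Choose V so that boundary terms are either known or forced to vanish.
u has homogeneous Neumann: u'(0) = u'(3) = 0. So [u' v]_0^3 = 0·v(3) − 0·v(0) = 0 for any v; take V = H^1(0, 3).
Weak formulation: find u (satisfying any essential BC) such that ∫_0^3 u'(x) v'(x) dx = ∫_0^3 f v dx for all v ∈ V (homogeneous Neumann, so boundary terms vanish).
Substituting f(x) = -3*x^2 + 3*x + 9/2, the right-hand side is ∫_0^3 (-3*x^2 + 3*x + 9/2) v dx.
Compatibility check (pure Neumann): taking v ≡ 1 ∈ V gives 0 = ∫_0^3 f dx + (0) − (0), i.e. ∫_0^3 f dx must equal u'(0) − u'(3) = 0. Indeed ∫_0^3 (-3*x^2 + 3*x + 9/2) dx = 0, so the data are compatible. The solution is then unique only up to an additive constant (fix it e.g. by requiring ∫_0^3 u dx = 0).


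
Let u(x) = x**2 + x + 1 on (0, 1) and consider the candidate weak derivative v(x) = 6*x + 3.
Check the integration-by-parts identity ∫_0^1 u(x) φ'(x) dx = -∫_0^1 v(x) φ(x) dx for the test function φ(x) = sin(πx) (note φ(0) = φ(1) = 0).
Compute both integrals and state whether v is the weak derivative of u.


LHS = -4/π, RHS = -12/π. No, v is not the weak derivative of u.

u(x) = x**2 + x + 1, classical derivative u'(x) = 2*x + 1.
φ(x) = sin(πx), so φ'(x) = π*cos(π*x).
Note φ(0) = φ(1) = 0, so the boundary term u·φ vanishes.
LHS = ∫_0^1 u(x) φ'(x) dx = ∫_0^1 (π*x^2*cos(π*x) + π*x*cos(π*x) + π*cos(π*x)) dx. Term by term:
  ∫_0^1 π*cos(π*x) dx = 0;  ∫_0^1 π*x*cos(π*x) dx = -2/π;  ∫_0^1 π*x^2*cos(π*x) dx = -2/π.
Sum: 0 − 2/π − 2/π = -4/π.
So LHS = -4/π.
∫_0^1 v(x) φ(x) dx = ∫_0^1 (6*x*sin(π*x) + 3*sin(π*x)) dx. Term by term:
  ∫_0^1 3*sin(π*x) dx = 6/π;  ∫_0^1 6*x*sin(π*x) dx = 6/π.
Sum: 6/π + 6/π = 12/π.
So RHS = -∫_0^1 v(x) φ(x) dx = -12/π.
LHS − RHS = 8/π ≠ 0, so the identity fails.
(For a valid weak derivative the identity must hold for EVERY test function, in particular this one. The failure shows v is NOT the weak derivative of u.)
Correct weak derivative would be u'(x) = 2*x + 1.


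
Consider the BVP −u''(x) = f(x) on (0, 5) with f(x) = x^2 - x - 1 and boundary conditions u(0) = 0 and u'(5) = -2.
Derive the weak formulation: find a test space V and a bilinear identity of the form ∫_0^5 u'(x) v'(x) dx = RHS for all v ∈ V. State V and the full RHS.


V = {v ∈ H^1(0, 5) : v(0) = 0} (test functions vanish at x = 0 where u is specified); weak form: ∫_0^5 u'v' dx = ∫_0^5 (x^2 - x - 1) v dx − 2·v(5) for all v ∈ V.

Multiply both sides by a test function v and integrate from 0 to 5:
  ∫_0^5 −u''(x) v(x) dx = ∫_0^5 f(x) v(x) dx.
Integrate the LHS by parts once:
  ∫_0^5 −u'' v dx = −[u'(x) v(x)]_0^5 + ∫_0^5 u'(x) v'(x) dx.
Thus ∫_0^5 u'(x) v'(x) dx = ∫_0^5 f(x) v(x) dx + [u'(x) v(x)]_0^5.
Choose V so that boundary terms are either known or forced to vanish.
Mixed BC: u(0) = 0 (Dirichlet) and u'(5) = -2 (Neumann). Define V = {v ∈ H^1(0, 5) : v(0) = 0}. Then [u' v]_0^5 = u'(5)·v(5) − u'(0)·0 = − 2·v(5).
Weak formulation: find u (satisfying any essential BC) such that ∫_0^5 u'(x) v'(x) dx = ∫_0^5 f v dx − 2·v(5) for all v ∈ V (Dirichlet at 0 absorbed into V; Neumann datum at x = 5 contributes the boundary term).
Substituting f(x) = x^2 - x - 1, the right-hand side is ∫_0^5 (x^2 - x - 1) v dx − 2·v(5).


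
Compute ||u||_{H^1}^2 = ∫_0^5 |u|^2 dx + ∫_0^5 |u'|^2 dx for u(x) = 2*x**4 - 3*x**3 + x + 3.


||u||_{H^1}^2 = 49502000/63

The H^1 norm (squared) on an interval (0, L) is
  ||u||_{H^1}^2 = ∫_0^L u(x)^2 dx + ∫_0^L u'(x)^2 dx.
Compute u'(x) = 8*x**3 - 9*x**2 + 1.
Then u(x)^2 = 4*x**8 - 12*x**7 + 9*x**6 + 4*x**5 + 6*x**4 - 18*x**3 + x**2 + 6*x + 9 and u'(x)^2 = 64*x**6 - 144*x**5 + 81*x**4 + 16*x**3 - 18*x**2 + 1.
Integrate each monomial from 0 to 5 using ∫_0^5 c·x^n dx = c·5^(n+1)/(n+1):
  ∫_0^5 u(x)^2 dx = ∫_0^5 (4*x^8 - 12*x^7 + 9*x^6 + 4*x^5 + 6*x^4 - 18*x^3 + x^2 + 6*x + 9) dx. Term by term:
    ∫_0^5 4*x^8 dx = 7812500/9;  ∫_0^5 -12*x^7 dx = -1171875/2;  ∫_0^5 9*x^6 dx = 703125/7;
    ∫_0^5 4*x^5 dx = 31250/3;  ∫_0^5 6*x^4 dx = 3750;  ∫_0^5 -18*x^3 dx = -5625/2;
    ∫_0^5 x^2 dx = 125/3;  ∫_0^5 6*x dx = 75;  ∫_0^5 9 dx = 45.
  Sum: 7812500/9 − 1171875/2 + 703125/7 + 31250/3 + 3750 − 5625/2 + 125/3 + 75 + 45 = 24827060/63.
  ∫_0^5 u'(x)^2 dx = ∫_0^5 (64*x^6 - 144*x^5 + 81*x^4 + 16*x^3 - 18*x^2 + 1) dx. Term by term:
    ∫_0^5 64*x^6 dx = 5000000/7;  ∫_0^5 -144*x^5 dx = -375000;  ∫_0^5 81*x^4 dx = 50625;
    ∫_0^5 16*x^3 dx = 2500;  ∫_0^5 -18*x^2 dx = -750;  ∫_0^5 1 dx = 5.
  Sum: 5000000/7 − 375000 + 50625 + 2500 − 750 + 5 = 2741660/7.
Adding: ||u||_{H^1}^2 = 24827060/63 + 2741660/7 = 49502000/63.


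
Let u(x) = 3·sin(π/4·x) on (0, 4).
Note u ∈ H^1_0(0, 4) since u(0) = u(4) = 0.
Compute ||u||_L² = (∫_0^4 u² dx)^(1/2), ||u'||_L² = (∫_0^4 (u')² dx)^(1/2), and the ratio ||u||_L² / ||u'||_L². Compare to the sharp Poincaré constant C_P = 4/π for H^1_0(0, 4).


||u||_L² / ||u'||_L² = 4/π = C_P.

u(x) = 3·sin(π/4·x), so u'(x) = 3*π*cos(π*x/4)/4.
Writing u(x) = A·sin(kπx/L) with A = 3 and k = 1, use ∫_0^L sin²(kπx/L) dx = L/2 and ∫_0^L cos²(kπx/L) dx = L/2.
u² = 9·sin²(π/4·x) and (u')² = 9*π^2/16·cos²(π/4·x), and each of sin², cos² integrates to L/2 = 2 over (0, 4).
∫_0^4 u² dx = 18, so ||u||_L² = 3*sqrt(2).
∫_0^4 (u')² dx = 9*π^2/8, so ||u'||_L² = 3*sqrt(2)*π/4.
Ratio ||u||_L² / ||u'||_L² = 4/π.
Sharp Poincaré constant on H^1_0(0, 4) is C_P = L/π = 4/π, achieved by sin(π/4·x).
This is the k = 1 eigenfunction (up to amplitude), so the ratio equals the sharp Poincaré constant exactly.


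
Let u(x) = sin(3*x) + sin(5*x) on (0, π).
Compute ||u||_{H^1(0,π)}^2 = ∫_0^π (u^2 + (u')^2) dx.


||u||_{H^1(0,π)}^2 = 18*π

u'(x) = 3*cos(3*x) + 5*cos(5*x).
Expand u² and (u')² and integrate term by term on (0, π), using: for integers n ≥ 1, ∫_0^π sin²(nx) dx = ∫_0^π cos²(nx) dx = π/2; for n ≠ n', ∫_0^π sin(nx)sin(n'x) dx = ∫_0^π cos(nx)cos(n'x) dx = 0; and by product-to-sum, ∫_0^π sin(nx)cos(n'x) dx = ½∫_0^π [sin((n+n')x) + sin((n−n')x)] dx, which is 0 when n+n' is even and 2n/(n²−n'²) when n+n' is odd (it need not vanish on (0, π)).
  u² squared terms: (1)²·∫sin(3x)² dx = 1·π/2 = π/2;  (1)²·∫sin(5x)² dx = 1·π/2 = π/2.
  u² cross terms: 2·(1)·(1)·∫sin(3x)·sin(5x) dx = 2·(0) = 0.
  So ∫_0^π u² dx = π/2 + π/2 + 0 = π.
  (u')² squared terms: (3)²·∫cos(3x)² dx = 9·π/2 = 9*π/2;  (5)²·∫cos(5x)² dx = 25·π/2 = 25*π/2.
  (u')² cross terms: 2·(3)·(5)·∫cos(3x)·cos(5x) dx = 30·(0) = 0.
  So ∫_0^π (u')² dx = 9*π/2 + 25*π/2 + 0 = 17*π.
||u||_{H^1}^2 = (π) + (17*π) = 18*π.


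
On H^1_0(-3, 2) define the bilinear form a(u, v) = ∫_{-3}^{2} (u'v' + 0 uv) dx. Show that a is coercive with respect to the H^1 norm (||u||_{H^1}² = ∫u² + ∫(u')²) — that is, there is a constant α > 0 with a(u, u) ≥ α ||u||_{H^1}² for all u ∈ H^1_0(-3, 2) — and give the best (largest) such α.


α = π^2/(π^2 + 25)

Coercivity of a(·,·) on H^1_0(-3, 2) means a(u, u) ≥ α ||u||_{H^1}² for every u ∈ H^1_0.
The interval has length L = 5, and Poincaré/coercivity depend only on L. Here a(u, u) = ∫(u')² + (0)·∫u².
Here c = 0, so a(u,u) = ∫(u')² alone. The condition a(u,u) ≥ α||u||_{H^1}² reads (1−α)∫(u')² ≥ (α−c)∫u². Any admissible α is ≤ 1 (rapidly oscillating u have ∫u²/∫(u')² → 0), and α = 1 would force 0 ≥ (1−c)∫u², impossible since c < 1; so 1−α > 0. By the sharp Poincaré inequality on H^1_0 of an interval of length L, ∫(u')² ≥ (π/L)²∫u² with equality for the first sine mode sin(π(x−x₀)/L) (x₀ the left endpoint), so the inequality holds for all u iff (1−α)(π/L)² ≥ α − c, i.e. α ≤ ((π/L)² + c)/((π/L)² + 1) = (1 + c(L/π)²)/(1 + (L/π)²). (Direct route, valid since c ≤ 0: Poincaré gives c∫u² ≥ c(L/π)²∫(u')², so a(u,u) ≥ (1 + c(L/π)²)∫(u')², while ||u||_{H^1}² ≤ (1 + (L/π)²)∫(u')²; dividing yields the same α.) With (π/L)² = π^2/25 and c = 0, the largest admissible constant is α = ((π/L)² + c)/((π/L)² + 1).
Simplifying, α = π^2/(π^2 + 25).


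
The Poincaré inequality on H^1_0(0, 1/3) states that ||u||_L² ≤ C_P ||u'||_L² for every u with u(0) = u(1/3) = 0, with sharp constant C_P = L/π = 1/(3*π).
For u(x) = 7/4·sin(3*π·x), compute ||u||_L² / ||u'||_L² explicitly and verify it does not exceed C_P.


||u||_L² / ||u'||_L² = 1/(3*π) = C_P.

u(x) = 7/4·sin(3*π·x), so u'(x) = 21*π*cos(3*π*x)/4.
Writing u(x) = A·sin(kπx/L) with A = 7/4 and k = 1, use ∫_0^L sin²(kπx/L) dx = L/2 and ∫_0^L cos²(kπx/L) dx = L/2.
u² = 49/16·sin²(3*π·x) and (u')² = 441*π^2/16·cos²(3*π·x), and each of sin², cos² integrates to L/2 = 1/6 over (0, 1/3).
∫_0^1/3 u² dx = 49/96, so ||u||_L² = 7*sqrt(6)/24.
∫_0^1/3 (u')² dx = 147*π^2/32, so ||u'||_L² = 7*sqrt(6)*π/8.
Ratio ||u||_L² / ||u'||_L² = 1/(3*π).
Sharp Poincaré constant on H^1_0(0, 1/3) is C_P = L/π = 1/(3*π), achieved by sin(3*π·x).
This is the k = 1 eigenfunction (up to amplitude), so the ratio equals the sharp Poincaré constant exactly.


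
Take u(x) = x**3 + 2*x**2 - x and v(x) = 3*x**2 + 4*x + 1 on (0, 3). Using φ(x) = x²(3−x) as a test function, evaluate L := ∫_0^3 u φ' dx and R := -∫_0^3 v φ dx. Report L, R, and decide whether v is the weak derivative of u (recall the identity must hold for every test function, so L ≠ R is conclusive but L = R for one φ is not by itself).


LHS = -459/4, RHS = -513/4. No, v is not the weak derivative of u.

u(x) = x**3 + 2*x**2 - x, classical derivative u'(x) = 3*x**2 + 4*x - 1.
φ(x) = x²(3−x), so φ'(x) = 3*x*(2 - x).
Note φ(0) = φ(3) = 0, so the boundary term u·φ vanishes.
LHS = ∫_0^3 u(x) φ'(x) dx = ∫_0^3 (-3*x^5 + 15*x^3 - 6*x^2) dx. Term by term:
  ∫_0^3 -3*x^5 dx = -729/2;  ∫_0^3 15*x^3 dx = 1215/4;  ∫_0^3 -6*x^2 dx = -54.
Sum: -729/2 + 1215/4 − 54 = -459/4.
So LHS = -459/4.
∫_0^3 v(x) φ(x) dx = ∫_0^3 (-3*x^5 + 5*x^4 + 11*x^3 + 3*x^2) dx. Term by term:
  ∫_0^3 -3*x^5 dx = -729/2;  ∫_0^3 5*x^4 dx = 243;  ∫_0^3 11*x^3 dx = 891/4;
  ∫_0^3 3*x^2 dx = 27.
Sum: -729/2 + 243 + 891/4 + 27 = 513/4.
So RHS = -∫_0^3 v(x) φ(x) dx = -513/4.
LHS − RHS = 27/2 ≠ 0, so the identity fails.
(For a valid weak derivative the identity must hold for EVERY test function, in particular this one. The failure shows v is NOT the weak derivative of u.)
Correct weak derivative would be u'(x) = 3*x**2 + 4*x - 1.


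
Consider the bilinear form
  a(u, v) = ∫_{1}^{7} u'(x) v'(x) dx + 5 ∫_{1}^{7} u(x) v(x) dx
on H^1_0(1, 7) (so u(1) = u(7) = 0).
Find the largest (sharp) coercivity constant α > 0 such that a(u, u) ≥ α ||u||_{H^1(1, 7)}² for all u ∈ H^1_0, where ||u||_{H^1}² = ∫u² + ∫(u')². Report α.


α = 1

Coercivity of a(·,·) on H^1_0(1, 7) means a(u, u) ≥ α ||u||_{H^1}² for every u ∈ H^1_0.
The interval has length L = 6, and Poincaré/coercivity depend only on L. Here a(u, u) = ∫(u')² + (5)·∫u².
Here c = 5 ≥ 1, so a(u,u) = ∫(u')² + c∫u² ≥ ∫(u')² + ∫u² = ||u||_{H^1}², i.e. α = 1 works. No larger α is possible: a(u,u) ≥ α||u||_{H^1}² means (1−α)∫(u')² ≥ (α−c)∫u², and for the modes u_n = sin(nπ(x−x₀)/L) (x₀ the left endpoint) one has ∫u_n²/∫(u_n')² = (L/(nπ))² → 0, so a(u_n,u_n)/||u_n||_{H^1}² → 1. Hence the optimal constant is α = 1.
Therefore α = 1.


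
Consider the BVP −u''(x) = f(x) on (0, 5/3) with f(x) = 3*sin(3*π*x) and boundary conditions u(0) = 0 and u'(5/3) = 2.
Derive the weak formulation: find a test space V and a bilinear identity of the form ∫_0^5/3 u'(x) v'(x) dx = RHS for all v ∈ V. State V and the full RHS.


V = {v ∈ H^1(0, 5/3) : v(0) = 0} (test functions vanish at x = 0 where u is specified); weak form: ∫_0^5/3 u'v' dx = ∫_0^5/3 (3*sin(3*π*x)) v dx + 2·v(5/3) for all v ∈ V.

Multiply both sides by a test function v and integrate from 0 to 5/3:
  ∫_0^5/3 −u''(x) v(x) dx = ∫_0^5/3 f(x) v(x) dx.
Integrate the LHS by parts once:
  ∫_0^5/3 −u'' v dx = −[u'(x) v(x)]_0^5/3 + ∫_0^5/3 u'(x) v'(x) dx.
Thus ∫_0^5/3 u'(x) v'(x) dx = ∫_0^5/3 f(x) v(x) dx + [u'(x) v(x)]_0^5/3.
Choose V so that boundary terms are either known or forced to vanish.
Mixed BC: u(0) = 0 (Dirichlet) and u'(5/3) = 2 (Neumann). Define V = {v ∈ H^1(0, 5/3) : v(0) = 0}. Then [u' v]_0^5/3 = u'(5/3)·v(5/3) − u'(0)·0 = 2·v(5/3).
Weak formulation: find u (satisfying any essential BC) such that ∫_0^5/3 u'(x) v'(x) dx = ∫_0^5/3 f v dx + 2·v(5/3) for all v ∈ V (Dirichlet at 0 absorbed into V; Neumann datum at x = 5/3 contributes the boundary term).
Substituting f(x) = 3*sin(3*π*x), the right-hand side is ∫_0^5/3 (3*sin(3*π*x)) v dx + 2·v(5/3).


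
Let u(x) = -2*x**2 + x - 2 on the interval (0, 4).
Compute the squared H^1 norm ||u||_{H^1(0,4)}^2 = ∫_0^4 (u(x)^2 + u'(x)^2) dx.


||u||_{H^1}^2 = 15308/15

The H^1 norm (squared) on an interval (0, L) is
  ||u||_{H^1}^2 = ∫_0^L u(x)^2 dx + ∫_0^L u'(x)^2 dx.
Compute u'(x) = 1 - 4*x.
Then u(x)^2 = 4*x**4 - 4*x**3 + 9*x**2 - 4*x + 4 and u'(x)^2 = 16*x**2 - 8*x + 1.
Integrate each monomial from 0 to 4 using ∫_0^4 c·x^n dx = c·4^(n+1)/(n+1):
  ∫_0^4 u(x)^2 dx = ∫_0^4 (4*x^4 - 4*x^3 + 9*x^2 - 4*x + 4) dx. Term by term:
    ∫_0^4 4*x^4 dx = 4096/5;  ∫_0^4 -4*x^3 dx = -256;  ∫_0^4 9*x^2 dx = 192;
    ∫_0^4 -4*x dx = -32;  ∫_0^4 4 dx = 16.
  Sum: 4096/5 − 256 + 192 − 32 + 16 = 3696/5.
  ∫_0^4 u'(x)^2 dx = ∫_0^4 (16*x^2 - 8*x + 1) dx. Term by term:
    ∫_0^4 16*x^2 dx = 1024/3;  ∫_0^4 -8*x dx = -64;  ∫_0^4 1 dx = 4.
  Sum: 1024/3 − 64 + 4 = 844/3.
Adding: ||u||_{H^1}^2 = 3696/5 + 844/3 = 15308/15.


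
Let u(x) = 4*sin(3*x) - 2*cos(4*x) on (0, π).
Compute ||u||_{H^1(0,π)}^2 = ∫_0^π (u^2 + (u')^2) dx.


||u||_{H^1(0,π)}^2 = 1632/7 + 114*π

u'(x) = 8*sin(4*x) + 12*cos(3*x).
Expand u² and (u')² and integrate term by term on (0, π), using: for integers n ≥ 1, ∫_0^π sin²(nx) dx = ∫_0^π cos²(nx) dx = π/2; for n ≠ n', ∫_0^π sin(nx)sin(n'x) dx = ∫_0^π cos(nx)cos(n'x) dx = 0; and by product-to-sum, ∫_0^π sin(nx)cos(n'x) dx = ½∫_0^π [sin((n+n')x) + sin((n−n')x)] dx, which is 0 when n+n' is even and 2n/(n²−n'²) when n+n' is odd (it need not vanish on (0, π)).
  u² squared terms: (-2)²·∫cos(4x)² dx = 4·π/2 = 2*π;  (4)²·∫sin(3x)² dx = 16·π/2 = 8*π.
  u² cross terms: 2·(-2)·(4)·∫cos(4x)·sin(3x) dx = -16·(-6/7) = 96/7.
  So ∫_0^π u² dx = 2*π + 8*π + 96/7 = 96/7 + 10*π.
  (u')² squared terms: (8)²·∫sin(4x)² dx = 64·π/2 = 32*π;  (12)²·∫cos(3x)² dx = 144·π/2 = 72*π.
  (u')² cross terms: 2·(8)·(12)·∫sin(4x)·cos(3x) dx = 192·(8/7) = 1536/7.
  So ∫_0^π (u')² dx = 32*π + 72*π + 1536/7 = 1536/7 + 104*π.
||u||_{H^1}^2 = (96/7 + 10*π) + (1536/7 + 104*π) = 1632/7 + 114*π.


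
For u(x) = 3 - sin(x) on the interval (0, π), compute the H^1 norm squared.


||u||_{H^1(0,π)}^2 = -12 + 10*π

u'(x) = -cos(x).
Expand u² and (u')² and integrate term by term on (0, π), using: for integers n ≥ 1, ∫_0^π sin²(nx) dx = ∫_0^π cos²(nx) dx = π/2; for n ≠ n', ∫_0^π sin(nx)sin(n'x) dx = ∫_0^π cos(nx)cos(n'x) dx = 0; and by product-to-sum, ∫_0^π sin(nx)cos(n'x) dx = ½∫_0^π [sin((n+n')x) + sin((n−n')x)] dx, which is 0 when n+n' is even and 2n/(n²−n'²) when n+n' is odd (it need not vanish on (0, π)). For the constant mode: ∫_0^π 1 dx = π, ∫_0^π cos(nx) dx = 0, ∫_0^π sin(nx) dx = (1−(−1)^n)/n.
  u² squared terms: (3)²·∫1 dx = 9·π = 9*π;  (-1)²·∫sin(x)² dx = 1·π/2 = π/2.
  u² cross terms: 2·(3)·(-1)·∫1·sin(x) dx = -6·(2) = -12.
  So ∫_0^π u² dx = 9*π + π/2 − 12 = -12 + 19*π/2.
  (u')² squared terms: (-1)²·∫cos(x)² dx = 1·π/2 = π/2.
  So ∫_0^π (u')² dx = π/2.
||u||_{H^1}^2 = (-12 + 19*π/2) + (π/2) = -12 + 10*π.


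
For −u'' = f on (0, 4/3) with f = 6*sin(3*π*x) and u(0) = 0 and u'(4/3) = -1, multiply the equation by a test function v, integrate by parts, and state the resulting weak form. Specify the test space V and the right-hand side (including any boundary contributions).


V = {v ∈ H^1(0, 4/3) : v(0) = 0} (test functions vanish at x = 0 where u is specified); weak form: ∫_0^4/3 u'v' dx = ∫_0^4/3 (6*sin(3*π*x)) v dx − v(4/3) for all v ∈ V.

Multiply both sides by a test function v and integrate from 0 to 4/3:
  ∫_0^4/3 −u''(x) v(x) dx = ∫_0^4/3 f(x) v(x) dx.
Integrate the LHS by parts once:
  ∫_0^4/3 −u'' v dx = −[u'(x) v(x)]_0^4/3 + ∫_0^4/3 u'(x) v'(x) dx.
Thus ∫_0^4/3 u'(x) v'(x) dx = ∫_0^4/3 f(x) v(x) dx + [u'(x) v(x)]_0^4/3.
Choose V so that boundary terms are either known or forced to vanish.
Mixed BC: u(0) = 0 (Dirichlet) and u'(4/3) = -1 (Neumann). Define V = {v ∈ H^1(0, 4/3) : v(0) = 0}. Then [u' v]_0^4/3 = u'(4/3)·v(4/3) − u'(0)·0 = − v(4/3).
Weak formulation: find u (satisfying any essential BC) such that ∫_0^4/3 u'(x) v'(x) dx = ∫_0^4/3 f v dx − v(4/3) for all v ∈ V (Dirichlet at 0 absorbed into V; Neumann datum at x = 4/3 contributes the boundary term).
Substituting f(x) = 6*sin(3*π*x), the right-hand side is ∫_0^4/3 (6*sin(3*π*x)) v dx − v(4/3).


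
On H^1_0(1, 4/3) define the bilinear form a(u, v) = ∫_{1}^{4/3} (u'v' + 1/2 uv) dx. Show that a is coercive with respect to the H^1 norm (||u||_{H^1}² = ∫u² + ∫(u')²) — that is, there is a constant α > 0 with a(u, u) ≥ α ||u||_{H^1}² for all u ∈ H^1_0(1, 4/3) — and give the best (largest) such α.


α = (1 + 18*π^2)/(2*(1 + 9*π^2))

Coercivity of a(·,·) on H^1_0(1, 4/3) means a(u, u) ≥ α ||u||_{H^1}² for every u ∈ H^1_0.
The interval has length L = 1/3, and Poincaré/coercivity depend only on L. Here a(u, u) = ∫(u')² + (1/2)·∫u².
Here 0 < c = 1/2 < 1. The condition a(u,u) ≥ α||u||_{H^1}² reads (1−α)∫(u')² ≥ (α−c)∫u². Any admissible α is ≤ 1 (rapidly oscillating u have ∫u²/∫(u')² → 0), and α = 1 would force 0 ≥ (1−c)∫u², impossible since c < 1; so 1−α > 0. By the sharp Poincaré inequality on H^1_0 of an interval of length L, ∫(u')² ≥ (π/L)²∫u² with equality for the first sine mode sin(π(x−x₀)/L) (x₀ the left endpoint), so the inequality holds for all u iff (1−α)(π/L)² ≥ α − c, i.e. α ≤ ((π/L)² + c)/((π/L)² + 1) = (1 + c(L/π)²)/(1 + (L/π)²). With (π/L)² = 9*π^2 and c = 1/2, the largest admissible constant is α = ((π/L)² + c)/((π/L)² + 1).
Simplifying, α = (1 + 18*π^2)/(2*(1 + 9*π^2)).


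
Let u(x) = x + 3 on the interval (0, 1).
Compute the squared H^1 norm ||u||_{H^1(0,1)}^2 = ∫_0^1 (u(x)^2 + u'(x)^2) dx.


||u||_{H^1}^2 = 40/3

The H^1 norm (squared) on an interval (0, L) is
  ||u||_{H^1}^2 = ∫_0^L u(x)^2 dx + ∫_0^L u'(x)^2 dx.
Compute u'(x) = 1.
Then u(x)^2 = x**2 + 6*x + 9 and u'(x)^2 = 1.
Integrate each monomial from 0 to 1 using ∫_0^1 c·x^n dx = c·1^(n+1)/(n+1):
  ∫_0^1 u(x)^2 dx = ∫_0^1 (x^2 + 6*x + 9) dx. Term by term:
    ∫_0^1 x^2 dx = 1/3;  ∫_0^1 6*x dx = 3;  ∫_0^1 9 dx = 9.
  Sum: 1/3 + 3 + 9 = 37/3.
  ∫_0^1 u'(x)^2 dx = ∫_0^1 (1) dx. Term by term:
    ∫_0^1 1 dx = 1.
Adding: ||u||_{H^1}^2 = 37/3 + 1 = 40/3.


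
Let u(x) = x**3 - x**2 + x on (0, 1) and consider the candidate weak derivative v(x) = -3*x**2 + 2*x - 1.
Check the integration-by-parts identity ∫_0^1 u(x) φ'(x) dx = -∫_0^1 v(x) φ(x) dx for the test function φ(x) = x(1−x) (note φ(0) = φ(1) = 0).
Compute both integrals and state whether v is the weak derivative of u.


LHS = -3/20, RHS = 3/20. No, v is not the weak derivative of u.

u(x) = x**3 - x**2 + x, classical derivative u'(x) = 3*x**2 - 2*x + 1.
φ(x) = x(1−x), so φ'(x) = 1 - 2*x.
Note φ(0) = φ(1) = 0, so the boundary term u·φ vanishes.
LHS = ∫_0^1 u(x) φ'(x) dx = ∫_0^1 (-2*x^4 + 3*x^3 - 3*x^2 + x) dx. Term by term:
  ∫_0^1 -2*x^4 dx = -2/5;  ∫_0^1 3*x^3 dx = 3/4;  ∫_0^1 -3*x^2 dx = -1;
  ∫_0^1 x dx = 1/2.
Sum: -2/5 + 3/4 − 1 + 1/2 = -3/20.
So LHS = -3/20.
∫_0^1 v(x) φ(x) dx = ∫_0^1 (3*x^4 - 5*x^3 + 3*x^2 - x) dx. Term by term:
  ∫_0^1 3*x^4 dx = 3/5;  ∫_0^1 -5*x^3 dx = -5/4;  ∫_0^1 3*x^2 dx = 1;
  ∫_0^1 -x dx = -1/2.
Sum: 3/5 − 5/4 + 1 − 1/2 = -3/20.
So RHS = -∫_0^1 v(x) φ(x) dx = 3/20.
LHS − RHS = -3/10 ≠ 0, so the identity fails.
(For a valid weak derivative the identity must hold for EVERY test function, in particular this one. The failure shows v is NOT the weak derivative of u.)
Correct weak derivative would be u'(x) = 3*x**2 - 2*x + 1.


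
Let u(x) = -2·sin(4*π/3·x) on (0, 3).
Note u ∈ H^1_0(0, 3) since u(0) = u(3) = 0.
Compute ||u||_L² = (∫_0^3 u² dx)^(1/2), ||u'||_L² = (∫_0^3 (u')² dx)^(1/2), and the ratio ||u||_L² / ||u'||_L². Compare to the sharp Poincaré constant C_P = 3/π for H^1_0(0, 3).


||u||_L² / ||u'||_L² = 3/(4*π) < C_P = 3/π.

u(x) = -2·sin(4*π/3·x), so u'(x) = -8*π*cos(4*π*x/3)/3.
Writing u(x) = A·sin(kπx/L) with A = -2 and k = 4, use ∫_0^L sin²(kπx/L) dx = L/2 and ∫_0^L cos²(kπx/L) dx = L/2.
u² = 4·sin²(4*π/3·x) and (u')² = 64*π^2/9·cos²(4*π/3·x), and each of sin², cos² integrates to L/2 = 3/2 over (0, 3).
∫_0^3 u² dx = 6, so ||u||_L² = sqrt(6).
∫_0^3 (u')² dx = 32*π^2/3, so ||u'||_L² = 4*sqrt(6)*π/3.
Ratio ||u||_L² / ||u'||_L² = 3/(4*π).
Sharp Poincaré constant on H^1_0(0, 3) is C_P = L/π = 3/π, achieved by sin(π/3·x).
This is the k = 4 harmonic; the ratio L/(kπ) is strictly less than C_P = L/π, consistent with the sharp inequality ||u||_L² ≤ C_P ||u'||_L².


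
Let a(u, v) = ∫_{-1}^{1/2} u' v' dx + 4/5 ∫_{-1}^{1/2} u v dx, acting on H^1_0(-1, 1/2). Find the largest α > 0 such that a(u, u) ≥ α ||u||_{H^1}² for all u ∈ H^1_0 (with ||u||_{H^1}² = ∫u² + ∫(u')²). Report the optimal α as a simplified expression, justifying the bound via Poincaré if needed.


α = 4*(9 + 5*π^2)/(5*(9 + 4*π^2))

Coercivity of a(·,·) on H^1_0(-1, 1/2) means a(u, u) ≥ α ||u||_{H^1}² for every u ∈ H^1_0.
The interval has length L = 3/2, and Poincaré/coercivity depend only on L. Here a(u, u) = ∫(u')² + (4/5)·∫u².
Here 0 < c = 4/5 < 1. The condition a(u,u) ≥ α||u||_{H^1}² reads (1−α)∫(u')² ≥ (α−c)∫u². Any admissible α is ≤ 1 (rapidly oscillating u have ∫u²/∫(u')² → 0), and α = 1 would force 0 ≥ (1−c)∫u², impossible since c < 1; so 1−α > 0. By the sharp Poincaré inequality on H^1_0 of an interval of length L, ∫(u')² ≥ (π/L)²∫u² with equality for the first sine mode sin(π(x−x₀)/L) (x₀ the left endpoint), so the inequality holds for all u iff (1−α)(π/L)² ≥ α − c, i.e. α ≤ ((π/L)² + c)/((π/L)² + 1) = (1 + c(L/π)²)/(1 + (L/π)²). With (π/L)² = 4*π^2/9 and c = 4/5, the largest admissible constant is α = ((π/L)² + c)/((π/L)² + 1).
Simplifying, α = 4*(9 + 5*π^2)/(5*(9 + 4*π^2)).


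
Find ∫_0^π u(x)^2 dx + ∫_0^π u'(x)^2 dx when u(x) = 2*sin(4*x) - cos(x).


||u||_{H^1(0,π)}^2 = -64/15 + 35*π

u'(x) = sin(x) + 8*cos(4*x).
Expand u² and (u')² and integrate term by term on (0, π), using: for integers n ≥ 1, ∫_0^π sin²(nx) dx = ∫_0^π cos²(nx) dx = π/2; for n ≠ n', ∫_0^π sin(nx)sin(n'x) dx = ∫_0^π cos(nx)cos(n'x) dx = 0; and by product-to-sum, ∫_0^π sin(nx)cos(n'x) dx = ½∫_0^π [sin((n+n')x) + sin((n−n')x)] dx, which is 0 when n+n' is even and 2n/(n²−n'²) when n+n' is odd (it need not vanish on (0, π)).
  u² squared terms: (-1)²·∫cos(x)² dx = 1·π/2 = π/2;  (2)²·∫sin(4x)² dx = 4·π/2 = 2*π.
  u² cross terms: 2·(-1)·(2)·∫cos(x)·sin(4x) dx = -4·(8/15) = -32/15.
  So ∫_0^π u² dx = π/2 + 2*π − 32/15 = -32/15 + 5*π/2.
  (u')² squared terms: (8)²·∫cos(4x)² dx = 64·π/2 = 32*π;  (1)²·∫sin(x)² dx = 1·π/2 = π/2.
  (u')² cross terms: 2·(8)·(1)·∫cos(4x)·sin(x) dx = 16·(-2/15) = -32/15.
  So ∫_0^π (u')² dx = 32*π + π/2 − 32/15 = -32/15 + 65*π/2.
||u||_{H^1}^2 = (-32/15 + 5*π/2) + (-32/15 + 65*π/2) = -64/15 + 35*π.
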